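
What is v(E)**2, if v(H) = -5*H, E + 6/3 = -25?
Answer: 18225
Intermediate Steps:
E = -27 (E = -2 - 25 = -27)
v(E)**2 = (-5*(-27))**2 = 135**2 = 18225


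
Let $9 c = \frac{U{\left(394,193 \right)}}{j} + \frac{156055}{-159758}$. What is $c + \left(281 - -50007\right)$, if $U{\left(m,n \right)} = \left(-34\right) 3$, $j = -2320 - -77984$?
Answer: $\frac{2585485954223}{51413688} \approx 50288.0$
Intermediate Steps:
$j = 75664$ ($j = -2320 + 77984 = 75664$)
$U{\left(m,n \right)} = -102$
$c = - \frac{5587921}{51413688}$ ($c = \frac{- \frac{102}{75664} + \frac{156055}{-159758}}{9} = \frac{\left(-102\right) \frac{1}{75664} + 156055 \left(- \frac{1}{159758}\right)}{9} = \frac{- \frac{51}{37832} - \frac{295}{302}}{9} = \frac{1}{9} \left(- \frac{5587921}{5712632}\right) = - \frac{5587921}{51413688} \approx -0.10869$)
$c + \left(281 - -50007\right) = - \frac{5587921}{51413688} + \left(281 - -50007\right) = - \frac{5587921}{51413688} + \left(281 + 50007\right) = - \frac{5587921}{51413688} + 50288 = \frac{2585485954223}{51413688}$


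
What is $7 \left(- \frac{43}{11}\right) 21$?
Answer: $- \frac{6321}{11} \approx -574.64$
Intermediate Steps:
$7 \left(- \frac{43}{11}\right) 21 = \left(- \frac{301}{11}\right) 21 = - \frac{6321}{11}$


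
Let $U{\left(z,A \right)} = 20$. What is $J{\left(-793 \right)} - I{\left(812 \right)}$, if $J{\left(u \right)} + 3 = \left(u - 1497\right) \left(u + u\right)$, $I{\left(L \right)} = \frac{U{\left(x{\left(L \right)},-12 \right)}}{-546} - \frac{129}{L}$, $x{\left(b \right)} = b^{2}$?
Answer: $\frac{115016187107}{31668} \approx 3.6319 \cdot 10^{6}$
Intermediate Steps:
$I{\left(L \right)} = - \frac{10}{273} - \frac{129}{L}$ ($I{\left(L \right)} = \frac{20}{-546} - \frac{129}{L} = 20 \left(- \frac{1}{546}\right) - \frac{129}{L} = - \frac{10}{273} - \frac{129}{L}$)
$J{\left(u \right)} = -3 + 2 u \left(-1497 + u\right)$ ($J{\left(u \right)} = -3 + \left(u - 1497\right) \left(u + u\right) = -3 + \left(-1497 + u\right) 2 u = -3 + 2 u \left(-1497 + u\right)$)
$J{\left(-793 \right)} - I{\left(812 \right)} = \left(-3 - -2374242 + 2 \left(-793\right)^{2}\right) - \left(- \frac{10}{273} - \frac{129}{812}\right) = \left(-3 + 2374242 + 2 \cdot 628849\right) - \left(- \frac{10}{273} - \frac{129}{812}\right) = \left(-3 + 2374242 + 1257698\right) - \left(- \frac{10}{273} - \frac{129}{812}\right) = 3631937 - - \frac{6191}{31668} = 3631937 + \frac{6191}{31668} = \frac{115016187107}{31668}$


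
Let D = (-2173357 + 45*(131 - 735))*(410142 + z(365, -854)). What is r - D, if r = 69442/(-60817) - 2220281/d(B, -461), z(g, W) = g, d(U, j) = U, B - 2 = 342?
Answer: 18898732380966249807/20921048 ≈ 9.0334e+11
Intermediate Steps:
B = 344 (B = 2 + 342 = 344)
D = -903335842259 (D = (-2173357 + 45*(131 - 735))*(410142 + 365) = (-2173357 + 45*(-604))*410507 = (-2173357 - 27180)*410507 = -2200537*410507 = -903335842259)
r = -135054717625/20921048 (r = 69442/(-60817) - 2220281/344 = 69442*(-1/60817) - 2220281*1/344 = -69442/60817 - 2220281/344 = -135054717625/20921048 ≈ -6455.4)
r - D = -135054717625/20921048 - 1*(-903335842259) = -135054717625/20921048 + 903335842259 = 18898732380966249807/20921048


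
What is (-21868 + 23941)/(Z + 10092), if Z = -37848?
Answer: -691/9252 ≈ -0.074687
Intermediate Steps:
(-21868 + 23941)/(Z + 10092) = (-21868 + 23941)/(-37848 + 10092) = 2073/(-27756) = 2073*(-1/27756) = -691/9252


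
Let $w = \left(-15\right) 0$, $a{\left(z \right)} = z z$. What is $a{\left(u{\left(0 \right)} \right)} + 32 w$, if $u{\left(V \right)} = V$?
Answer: $0$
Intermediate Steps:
$a{\left(z \right)} = z^{2}$
$w = 0$
$a{\left(u{\left(0 \right)} \right)} + 32 w = 0^{2} + 32 \cdot 0 = 0 + 0 = 0$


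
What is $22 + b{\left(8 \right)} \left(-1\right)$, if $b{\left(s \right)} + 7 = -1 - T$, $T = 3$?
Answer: $33$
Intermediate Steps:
$b{\left(s \right)} = -11$ ($b{\left(s \right)} = -7 - 4 = -11$)
$22 + b{\left(8 \right)} \left(-1\right) = 22 - -11 = 22 + 11 = 33$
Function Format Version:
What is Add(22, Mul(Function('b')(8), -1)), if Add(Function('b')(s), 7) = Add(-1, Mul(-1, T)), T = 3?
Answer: 33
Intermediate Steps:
Function('b')(s) = -11 (Function('b')(s) = Add(-7, Add(-1, Mul(-1, 3))) = Add(-7, Add(-1, -3)) = Add(-7, -4) = -11)
Add(22, Mul(Function('b')(8), -1)) = Add(22, Mul(-11, -1)) = Add(22, 11) = 33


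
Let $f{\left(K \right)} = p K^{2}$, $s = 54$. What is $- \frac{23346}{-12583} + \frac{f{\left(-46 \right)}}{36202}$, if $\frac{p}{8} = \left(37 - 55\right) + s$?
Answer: $\frac{185072886}{9902821} \approx 18.689$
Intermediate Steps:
$p = 288$ ($p = 8 \left(\left(37 - 55\right) + 54\right) = 8 \left(-18 + 54\right) = 8 \cdot 36 = 288$)
$f{\left(K \right)} = 288 K^{2}$
$- \frac{23346}{-12583} + \frac{f{\left(-46 \right)}}{36202} = - \frac{23346}{-12583} + \frac{288 \left(-46\right)^{2}}{36202} = \left(-23346\right) \left(- \frac{1}{12583}\right) + 288 \cdot 2116 \cdot \frac{1}{36202} = \frac{23346}{12583} + 609408 \cdot \frac{1}{36202} = \frac{23346}{12583} + \frac{13248}{787} = \frac{185072886}{9902821}$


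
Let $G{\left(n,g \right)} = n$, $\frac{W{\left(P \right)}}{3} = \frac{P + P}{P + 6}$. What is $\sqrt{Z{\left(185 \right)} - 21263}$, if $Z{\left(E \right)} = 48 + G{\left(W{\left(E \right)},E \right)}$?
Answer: $\frac{i \sqrt{773732405}}{191} \approx 145.63 i$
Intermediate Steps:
$W{\left(P \right)} = \frac{6 P}{6 + P}$ ($W{\left(P \right)} = 3 \frac{P + P}{P + 6} = 3 \frac{2 P}{6 + P} = \frac{6 P}{6 + P}$)
$Z{\left(E \right)} = 48 + \frac{6 E}{6 + E}$
$\sqrt{Z{\left(185 \right)} - 21263} = \sqrt{\frac{18 \left(16 + 3 \cdot 185\right)}{6 + 185} - 21263} = \sqrt{\frac{18 \left(16 + 555\right)}{191} - 21263} = \sqrt{18 \cdot \frac{1}{191} \cdot 571 - 21263} = \sqrt{\frac{10278}{191} - 21263} = \sqrt{- \frac{4050955}{191}} = \frac{i \sqrt{773732405}}{191}$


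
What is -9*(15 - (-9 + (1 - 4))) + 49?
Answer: -194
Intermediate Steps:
-9*(15 - (-9 + (1 - 4))) + 49 = -9*(15 - (-9 - 3)) + 49 = -9*(15 - 1*(-12)) + 49 = -9*(15 + 12) + 49 = -9*27 + 49 = -243 + 49 = -194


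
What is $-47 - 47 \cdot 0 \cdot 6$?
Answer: $-47$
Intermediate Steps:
$-47 - 47 \cdot 0 \cdot 6 = -47 - 0 = -47 + 0 = -47$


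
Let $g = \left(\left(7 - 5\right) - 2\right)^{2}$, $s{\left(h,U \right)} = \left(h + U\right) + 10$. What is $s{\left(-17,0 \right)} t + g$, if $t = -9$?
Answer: $63$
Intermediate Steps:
$s{\left(h,U \right)} = 10 + U + h$ ($s{\left(h,U \right)} = \left(U + h\right) + 10 = 10 + U + h$)
$g = 0$ ($g = \left(2 - 2\right)^{2} = 0^{2} = 0$)
$s{\left(-17,0 \right)} t + g = \left(10 + 0 - 17\right) \left(-9\right) + 0 = \left(-7\right) \left(-9\right) + 0 = 63 + 0 = 63$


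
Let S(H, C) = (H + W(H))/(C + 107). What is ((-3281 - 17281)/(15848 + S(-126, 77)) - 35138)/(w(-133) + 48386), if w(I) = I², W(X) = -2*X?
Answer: -51235871606/96342569925 ≈ -0.53181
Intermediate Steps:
S(H, C) = -H/(107 + C) (S(H, C) = (H - 2*H)/(C + 107) = (-H)/(107 + C) = -H/(107 + C))
((-3281 - 17281)/(15848 + S(-126, 77)) - 35138)/(w(-133) + 48386) = ((-3281 - 17281)/(15848 - 1*(-126)/(107 + 77)) - 35138)/((-133)² + 48386) = (-20562/(15848 - 1*(-126)/184) - 35138)/(17689 + 48386) = (-20562/(15848 - 1*(-126)*1/184) - 35138)/66075 = (-20562/(15848 + 63/92) - 35138)*(1/66075) = (-20562/1458079/92 - 35138)*(1/66075) = (-20562*92/1458079 - 35138)*(1/66075) = (-1891704/1458079 - 35138)*(1/66075) = -51235871606/1458079*1/66075 = -51235871606/96342569925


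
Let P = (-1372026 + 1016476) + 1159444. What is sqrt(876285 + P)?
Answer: sqrt(1680179) ≈ 1296.2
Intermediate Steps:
P = 803894 (P = -355550 + 1159444 = 803894)
sqrt(876285 + P) = sqrt(876285 + 803894) = sqrt(1680179)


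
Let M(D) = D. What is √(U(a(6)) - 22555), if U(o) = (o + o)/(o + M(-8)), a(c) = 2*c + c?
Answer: I*√563785/5 ≈ 150.17*I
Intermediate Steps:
a(c) = 3*c
U(o) = 2*o/(-8 + o) (U(o) = (o + o)/(o - 8) = (2*o)/(-8 + o) = 2*o/(-8 + o))
√(U(a(6)) - 22555) = √(2*(3*6)/(-8 + 3*6) - 22555) = √(2*18/(-8 + 18) - 22555) = √(2*18/10 - 22555) = √(2*18*(⅒) - 22555) = √(18/5 - 22555) = √(-112757/5) = I*√563785/5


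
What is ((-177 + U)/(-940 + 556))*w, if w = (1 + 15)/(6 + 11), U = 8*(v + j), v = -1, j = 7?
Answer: 43/136 ≈ 0.31618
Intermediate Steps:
U = 48 (U = 8*(-1 + 7) = 8*6 = 48)
w = 16/17 ≈ 0.94118
((-177 + U)/(-940 + 556))*w = ((-177 + 48)/(-940 + 556))*(16/17) = -129/(-384)*(16/17) = -129*(-1/384)*(16/17) = (43/128)*(16/17) = 43/136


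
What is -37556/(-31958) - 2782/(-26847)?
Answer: 28872976/22578327 ≈ 1.2788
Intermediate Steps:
-37556/(-31958) - 2782/(-26847) = -37556*(-1/31958) - 2782*(-1/26847) = 18778/15979 + 2782/26847 = 28872976/22578327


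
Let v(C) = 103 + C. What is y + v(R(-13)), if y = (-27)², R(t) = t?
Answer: 819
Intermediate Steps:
y = 729
y + v(R(-13)) = 729 + (103 - 13) = 729 + 90 = 819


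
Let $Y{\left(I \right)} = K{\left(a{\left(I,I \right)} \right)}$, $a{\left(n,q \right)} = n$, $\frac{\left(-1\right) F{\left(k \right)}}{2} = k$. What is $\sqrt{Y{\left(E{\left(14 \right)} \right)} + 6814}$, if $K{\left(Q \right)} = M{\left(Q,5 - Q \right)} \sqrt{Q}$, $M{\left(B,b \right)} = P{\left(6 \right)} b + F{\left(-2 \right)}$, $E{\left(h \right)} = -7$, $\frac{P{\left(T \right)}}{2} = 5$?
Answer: $\sqrt{6814 + 124 i \sqrt{7}} \approx 82.571 + 1.987 i$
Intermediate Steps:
$P{\left(T \right)} = 10$ ($P{\left(T \right)} = 2 \cdot 5 = 10$)
$F{\left(k \right)} = - 2 k$
$M{\left(B,b \right)} = 4 + 10 b$ ($M{\left(B,b \right)} = 10 b - -4 = 10 b + 4 = 4 + 10 b$)
$K{\left(Q \right)} = \sqrt{Q} \left(54 - 10 Q\right)$ ($K{\left(Q \right)} = \left(4 + 10 \left(5 - Q\right)\right) \sqrt{Q} = \left(4 - \left(-50 + 10 Q\right)\right) \sqrt{Q} = \left(54 - 10 Q\right) \sqrt{Q} = \sqrt{Q} \left(54 - 10 Q\right)$)
$Y{\left(I \right)} = \sqrt{I} \left(54 - 10 I\right)$
$\sqrt{Y{\left(E{\left(14 \right)} \right)} + 6814} = \sqrt{\sqrt{-7} \left(54 - -70\right) + 6814} = \sqrt{i \sqrt{7} \left(54 + 70\right) + 6814} = \sqrt{i \sqrt{7} \cdot 124 + 6814} = \sqrt{124 i \sqrt{7} + 6814} = \sqrt{6814 + 124 i \sqrt{7}}$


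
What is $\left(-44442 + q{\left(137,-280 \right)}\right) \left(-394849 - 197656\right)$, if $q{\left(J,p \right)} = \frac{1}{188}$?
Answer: $\frac{4950435562975}{188} \approx 2.6332 \cdot 10^{10}$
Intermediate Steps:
$q{\left(J,p \right)} = \frac{1}{188}$
$\left(-44442 + q{\left(137,-280 \right)}\right) \left(-394849 - 197656\right) = \left(-44442 + \frac{1}{188}\right) \left(-394849 - 197656\right) = \left(- \frac{8355095}{188}\right) \left(-592505\right) = \frac{4950435562975}{188}$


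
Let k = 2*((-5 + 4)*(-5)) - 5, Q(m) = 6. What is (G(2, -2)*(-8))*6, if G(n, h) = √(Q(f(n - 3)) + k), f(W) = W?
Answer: -48*√11 ≈ -159.20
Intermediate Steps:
k = 5 (k = 2*(-1*(-5)) - 5 = 2*5 - 5 = 10 - 5 = 5)
G(n, h) = √11 (G(n, h) = √(6 + 5) = √11)
(G(2, -2)*(-8))*6 = (√11*(-8))*6 = -8*√11*6 = -48*√11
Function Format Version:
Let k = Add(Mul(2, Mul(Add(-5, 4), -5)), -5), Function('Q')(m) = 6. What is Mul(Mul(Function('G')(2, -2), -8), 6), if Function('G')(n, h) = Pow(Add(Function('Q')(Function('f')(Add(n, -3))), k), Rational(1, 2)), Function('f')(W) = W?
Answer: Mul(-48, Pow(11, Rational(1, 2))) ≈ -159.20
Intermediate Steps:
k = 5 (k = Add(Mul(2, Mul(-1, -5)), -5) = Add(Mul(2, 5), -5) = Add(10, -5) = 5)
Function('G')(n, h) = Pow(11, Rational(1, 2)) (Function('G')(n, h) = Pow(Add(6, 5), Rational(1, 2)) = Pow(11, Rational(1, 2)))
Mul(Mul(Function('G')(2, -2), -8), 6) = Mul(Mul(Pow(11, Rational(1, 2)), -8), 6) = Mul(Mul(-8, Pow(11, Rational(1, 2))), 6) = Mul(-48, Pow(11, Rational(1, 2)))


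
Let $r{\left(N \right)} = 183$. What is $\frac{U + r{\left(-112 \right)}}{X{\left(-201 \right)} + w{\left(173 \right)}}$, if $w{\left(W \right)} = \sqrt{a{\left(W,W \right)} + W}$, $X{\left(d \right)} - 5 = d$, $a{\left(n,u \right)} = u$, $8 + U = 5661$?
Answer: $- \frac{571928}{19035} - \frac{2918 \sqrt{346}}{19035} \approx -32.898$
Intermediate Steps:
$U = 5653$ ($U = -8 + 5661 = 5653$)
$X{\left(d \right)} = 5 + d$
$w{\left(W \right)} = \sqrt{2} \sqrt{W}$ ($w{\left(W \right)} = \sqrt{W + W} = \sqrt{2 W} = \sqrt{2} \sqrt{W}$)
$\frac{U + r{\left(-112 \right)}}{X{\left(-201 \right)} + w{\left(173 \right)}} = \frac{5653 + 183}{\left(5 - 201\right) + \sqrt{2} \sqrt{173}} = \frac{5836}{-196 + \sqrt{346}}$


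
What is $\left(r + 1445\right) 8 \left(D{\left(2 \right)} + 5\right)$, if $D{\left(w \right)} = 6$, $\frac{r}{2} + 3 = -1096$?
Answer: $-66264$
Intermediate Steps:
$r = -2198$ ($r = -6 + 2 \left(-1096\right) = -6 - 2192 = -2198$)
$\left(r + 1445\right) 8 \left(D{\left(2 \right)} + 5\right) = \left(-2198 + 1445\right) 8 \left(6 + 5\right) = - 753 \cdot 8 \cdot 11 = \left(-753\right) 88 = -66264$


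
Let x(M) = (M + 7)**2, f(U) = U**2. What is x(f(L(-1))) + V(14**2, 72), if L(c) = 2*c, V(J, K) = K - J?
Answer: -3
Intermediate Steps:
x(M) = (7 + M)**2
x(f(L(-1))) + V(14**2, 72) = (7 + (2*(-1))**2)**2 + (72 - 1*14**2) = (7 + (-2)**2)**2 + (72 - 1*196) = (7 + 4)**2 + (72 - 196) = 11**2 - 124 = 121 - 124 = -3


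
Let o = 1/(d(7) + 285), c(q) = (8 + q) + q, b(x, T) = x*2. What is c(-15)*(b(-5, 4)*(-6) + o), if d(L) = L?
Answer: -192731/146 ≈ -1320.1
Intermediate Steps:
b(x, T) = 2*x
c(q) = 8 + 2*q
o = 1/292 (o = 1/(7 + 285) = 1/292 ≈ 0.0034247)
c(-15)*(b(-5, 4)*(-6) + o) = (8 + 2*(-15))*((2*(-5))*(-6) + 1/292) = (8 - 30)*(-10*(-6) + 1/292) = -22*(60 + 1/292) = -22*17521/292 = -192731/146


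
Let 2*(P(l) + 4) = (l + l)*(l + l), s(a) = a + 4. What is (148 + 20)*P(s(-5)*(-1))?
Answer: -336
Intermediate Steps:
s(a) = 4 + a
P(l) = -4 + 2*l² (P(l) = -4 + ((l + l)*(l + l))/2 = -4 + ((2*l)*(2*l))/2 = -4 + (4*l²)/2 = -4 + 2*l²)
(148 + 20)*P(s(-5)*(-1)) = (148 + 20)*(-4 + 2*((4 - 5)*(-1))²) = 168*(-4 + 2*(-1*(-1))²) = 168*(-4 + 2*1²) = 168*(-4 + 2*1) = 168*(-4 + 2) = 168*(-2) = -336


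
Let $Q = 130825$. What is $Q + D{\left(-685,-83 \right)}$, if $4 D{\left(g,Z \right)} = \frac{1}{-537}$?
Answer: $\frac{281012099}{2148} \approx 1.3083 \cdot 10^{5}$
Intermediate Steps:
$D{\left(g,Z \right)} = - \frac{1}{2148}$ ($D{\left(g,Z \right)} = \frac{1}{4 \left(-537\right)} = \frac{1}{4} \left(- \frac{1}{537}\right) = - \frac{1}{2148}$)
$Q + D{\left(-685,-83 \right)} = 130825 - \frac{1}{2148} = \frac{281012099}{2148}$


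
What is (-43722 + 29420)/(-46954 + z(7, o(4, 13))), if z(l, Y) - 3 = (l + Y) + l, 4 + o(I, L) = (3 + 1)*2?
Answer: 14302/46933 ≈ 0.30473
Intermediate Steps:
o(I, L) = 4 (o(I, L) = -4 + (3 + 1)*2 = -4 + 4*2 = -4 + 8 = 4)
z(l, Y) = 3 + Y + 2*l (z(l, Y) = 3 + ((l + Y) + l) = 3 + ((Y + l) + l) = 3 + (Y + 2*l) = 3 + Y + 2*l)
(-43722 + 29420)/(-46954 + z(7, o(4, 13))) = (-43722 + 29420)/(-46954 + (3 + 4 + 2*7)) = -14302/(-46954 + (3 + 4 + 14)) = -14302/(-46954 + 21) = -14302/(-46933) = -14302*(-1/46933) = 14302/46933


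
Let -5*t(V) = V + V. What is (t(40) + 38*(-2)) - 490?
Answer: -582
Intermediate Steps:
t(V) = -2*V/5 (t(V) = -(V + V)/5 = -2*V/5)
(t(40) + 38*(-2)) - 490 = (-⅖*40 + 38*(-2)) - 490 = (-16 - 76) - 490 = -92 - 490 = -582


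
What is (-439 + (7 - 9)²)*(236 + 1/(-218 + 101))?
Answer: -4003595/39 ≈ -1.0266e+5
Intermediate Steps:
(-439 + (7 - 9)²)*(236 + 1/(-218 + 101)) = (-439 + (-2)²)*(236 + 1/(-117)) = (-439 + 4)*(236 - 1/117) = -435*27611/117 = -4003595/39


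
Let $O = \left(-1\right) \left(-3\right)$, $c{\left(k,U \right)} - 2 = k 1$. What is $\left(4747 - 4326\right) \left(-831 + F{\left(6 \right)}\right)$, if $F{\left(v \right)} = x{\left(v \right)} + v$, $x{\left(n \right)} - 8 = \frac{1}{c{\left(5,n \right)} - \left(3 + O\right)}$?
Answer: $-343536$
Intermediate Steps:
$c{\left(k,U \right)} = 2 + k$ ($c{\left(k,U \right)} = 2 + k 1 = 2 + k$)
$O = 3$
$x{\left(n \right)} = 9$ ($x{\left(n \right)} = 8 + \frac{1}{\left(2 + 5\right) - 6} = 8 + \frac{1}{7 - 6} = 8 + 1^{-1} = 8 + 1 = 9$)
$F{\left(v \right)} = 9 + v$
$\left(4747 - 4326\right) \left(-831 + F{\left(6 \right)}\right) = \left(4747 - 4326\right) \left(-831 + \left(9 + 6\right)\right) = 421 \left(-831 + 15\right) = 421 \left(-816\right) = -343536$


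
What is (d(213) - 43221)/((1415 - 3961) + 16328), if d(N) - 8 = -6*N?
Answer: -44491/13782 ≈ -3.2282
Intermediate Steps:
d(N) = 8 - 6*N
(d(213) - 43221)/((1415 - 3961) + 16328) = ((8 - 6*213) - 43221)/((1415 - 3961) + 16328) = ((8 - 1278) - 43221)/(-2546 + 16328) = (-1270 - 43221)/13782 = -44491*1/13782 = -44491/13782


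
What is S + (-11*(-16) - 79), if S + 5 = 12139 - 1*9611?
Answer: 2620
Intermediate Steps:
S = 2523 (S = -5 + (12139 - 1*9611) = -5 + (12139 - 9611) = -5 + 2528 = 2523)
S + (-11*(-16) - 79) = 2523 + (-11*(-16) - 79) = 2523 + (176 - 79) = 2523 + 97 = 2620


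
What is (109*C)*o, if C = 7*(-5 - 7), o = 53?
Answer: -485268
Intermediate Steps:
C = -84 (C = 7*(-12) = -84)
(109*C)*o = (109*(-84))*53 = -9156*53 = -485268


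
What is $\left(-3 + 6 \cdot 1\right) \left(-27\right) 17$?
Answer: $-1377$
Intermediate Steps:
$\left(-3 + 6 \cdot 1\right) \left(-27\right) 17 = \left(-3 + 6\right) \left(-27\right) 17 = 3 \left(-27\right) 17 = \left(-81\right) 17 = -1377$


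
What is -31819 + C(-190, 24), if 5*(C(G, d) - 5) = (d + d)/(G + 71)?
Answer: -18929378/595 ≈ -31814.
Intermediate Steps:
C(G, d) = 5 + 2*d/(5*(71 + G)) (C(G, d) = 5 + ((d + d)/(G + 71))/5 = 5 + ((2*d)/(71 + G))/5 = 5 + (2*d/(71 + G))/5 = 5 + 2*d/(5*(71 + G)))
-31819 + C(-190, 24) = -31819 + (1775 + 2*24 + 25*(-190))/(5*(71 - 190)) = -31819 + (1/5)*(1775 + 48 - 4750)/(-119) = -31819 + (1/5)*(-1/119)*(-2927) = -31819 + 2927/595 = -18929378/595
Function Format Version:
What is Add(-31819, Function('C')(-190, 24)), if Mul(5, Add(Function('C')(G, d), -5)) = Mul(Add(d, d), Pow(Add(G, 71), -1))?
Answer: Rational(-18929378, 595) ≈ -31814.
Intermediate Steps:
Function('C')(G, d) = Add(5, Mul(Rational(2, 5), d, Pow(Add(71, G), -1))) (Function('C')(G, d) = Add(5, Mul(Rational(1, 5), Mul(Add(d, d), Pow(Add(G, 71), -1)))) = Add(5, Mul(Rational(1, 5), Mul(Mul(2, d), Pow(Add(71, G), -1)))) = Add(5, Mul(Rational(1, 5), Mul(2, d, Pow(Add(71, G), -1)))) = Add(5, Mul(Rational(2, 5), d, Pow(Add(71, G), -1))))
Add(-31819, Function('C')(-190, 24)) = Add(-31819, Mul(Rational(1, 5), Pow(Add(71, -190), -1), Add(1775, Mul(2, 24), Mul(25, -190)))) = Add(-31819, Mul(Rational(1, 5), Pow(-119, -1), Add(1775, 48, -4750))) = Add(-31819, Mul(Rational(1, 5), Rational(-1, 119), -2927)) = Add(-31819, Rational(2927, 595)) = Rational(-18929378, 595)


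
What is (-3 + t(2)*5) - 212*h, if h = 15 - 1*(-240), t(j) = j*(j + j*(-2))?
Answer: -54083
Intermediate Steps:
t(j) = -j**2 (t(j) = j*(j - 2*j) = j*(-j) = -j**2)
h = 255 (h = 15 + 240 = 255)
(-3 + t(2)*5) - 212*h = (-3 - 1*2**2*5) - 212*255 = (-3 - 1*4*5) - 54060 = (-3 - 4*5) - 54060 = (-3 - 20) - 54060 = -23 - 54060 = -54083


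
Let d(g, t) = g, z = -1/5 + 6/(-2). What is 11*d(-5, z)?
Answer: -55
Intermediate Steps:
z = -16/5 (z = -1*1/5 + 6*(-1/2) = -1/5 - 3 = -16/5 ≈ -3.2000)
11*d(-5, z) = 11*(-5) = -55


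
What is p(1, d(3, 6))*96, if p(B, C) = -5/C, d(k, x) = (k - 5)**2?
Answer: -120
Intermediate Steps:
d(k, x) = (-5 + k)**2
p(1, d(3, 6))*96 = -5/(-5 + 3)**2*96 = -5/((-2)**2)*96 = -5/4*96 = -120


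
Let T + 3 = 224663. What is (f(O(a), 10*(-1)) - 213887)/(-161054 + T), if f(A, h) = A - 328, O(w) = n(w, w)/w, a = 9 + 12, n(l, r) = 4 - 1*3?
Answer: -2249257/667863 ≈ -3.3678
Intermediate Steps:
n(l, r) = 1 (n(l, r) = 4 - 3 = 1)
a = 21
O(w) = 1/w
T = 224660 (T = -3 + 224663 = 224660)
f(A, h) = -328 + A
(f(O(a), 10*(-1)) - 213887)/(-161054 + T) = ((-328 + 1/21) - 213887)/(-161054 + 224660) = ((-328 + 1/21) - 213887)/63606 = (-6887/21 - 213887)*(1/63606) = -4498514/21*1/63606 = -2249257/667863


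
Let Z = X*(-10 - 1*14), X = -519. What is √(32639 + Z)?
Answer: √45095 ≈ 212.36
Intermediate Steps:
Z = 12456 (Z = -519*(-10 - 1*14) = -519*(-10 - 14) = -519*(-24) = 12456)
√(32639 + Z) = √(32639 + 12456) = √45095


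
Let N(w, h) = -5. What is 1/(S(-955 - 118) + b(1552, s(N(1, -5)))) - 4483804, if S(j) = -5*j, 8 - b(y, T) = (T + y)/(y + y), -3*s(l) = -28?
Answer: -56079712323764/12507173 ≈ -4.4838e+6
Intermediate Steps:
s(l) = 28/3 (s(l) = -⅓*(-28) = 28/3)
b(y, T) = 8 - (T + y)/(2*y) (b(y, T) = 8 - (T + y)/(y + y) = 8 - (T + y)/(2*y))
1/(S(-955 - 118) + b(1552, s(N(1, -5)))) - 4483804 = 1/(-5*(-955 - 118) + (½)*(-1*28/3 + 15*1552)/1552) - 4483804 = 1/(-5*(-1073) + (½)*(1/1552)*(-28/3 + 23280)) - 4483804 = 1/(5365 + (½)*(1/1552)*(69812/3)) - 4483804 = 1/(5365 + 17453/2328) - 4483804 = 1/(12507173/2328) - 4483804 = 2328/12507173 - 4483804 = -56079712323764/12507173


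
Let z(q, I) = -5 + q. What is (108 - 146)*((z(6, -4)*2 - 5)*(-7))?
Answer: -798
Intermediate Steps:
(108 - 146)*((z(6, -4)*2 - 5)*(-7)) = (108 - 146)*(((-5 + 6)*2 - 5)*(-7)) = -38*(1*2 - 5)*(-7) = -38*(2 - 5)*(-7) = -(-114)*(-7) = -38*21 = -798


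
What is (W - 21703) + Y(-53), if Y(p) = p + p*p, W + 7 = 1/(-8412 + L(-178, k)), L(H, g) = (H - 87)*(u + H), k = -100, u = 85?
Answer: -307680281/16233 ≈ -18954.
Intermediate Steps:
L(H, g) = (-87 + H)*(85 + H) (L(H, g) = (H - 87)*(85 + H) = (-87 + H)*(85 + H))
W = -113630/16233 (W = -7 + 1/(-8412 + (-7395 + (-178)**2 - 2*(-178))) = -7 + 1/(-8412 + (-7395 + 31684 + 356)) = -7 + 1/(-8412 + 24645) = -7 + 1/16233 = -113630/16233 ≈ -6.9999)
Y(p) = p + p**2
(W - 21703) + Y(-53) = (-113630/16233 - 21703) - 53*(1 - 53) = -352418429/16233 - 53*(-52) = -352418429/16233 + 2756 = -307680281/16233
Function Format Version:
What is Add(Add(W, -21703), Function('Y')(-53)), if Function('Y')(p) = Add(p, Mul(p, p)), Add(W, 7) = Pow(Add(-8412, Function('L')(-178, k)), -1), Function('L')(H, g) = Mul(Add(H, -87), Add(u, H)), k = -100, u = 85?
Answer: Rational(-307680281, 16233) ≈ -18954.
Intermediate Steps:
Function('L')(H, g) = Mul(Add(-87, H), Add(85, H)) (Function('L')(H, g) = Mul(Add(H, -87), Add(85, H)) = Mul(Add(-87, H), Add(85, H)))
W = Rational(-113630, 16233) (W = Add(-7, Pow(Add(-8412, Add(-7395, Pow(-178, 2), Mul(-2, -178))), -1)) = Add(-7, Pow(Add(-8412, Add(-7395, 31684, 356)), -1)) = Add(-7, Pow(Add(-8412, 24645), -1)) = Add(-7, Pow(16233, -1)) = Add(-7, Rational(1, 16233)) = Rational(-113630, 16233) ≈ -6.9999)
Function('Y')(p) = Add(p, Pow(p, 2))
Add(Add(W, -21703), Function('Y')(-53)) = Add(Add(Rational(-113630, 16233), -21703), Mul(-53, Add(1, -53))) = Add(Rational(-352418429, 16233), Mul(-53, -52)) = Add(Rational(-352418429, 16233), 2756) = Rational(-307680281, 16233)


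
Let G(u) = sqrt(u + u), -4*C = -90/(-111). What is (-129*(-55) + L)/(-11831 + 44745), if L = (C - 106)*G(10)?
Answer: 7095/32914 - 7859*sqrt(5)/1217818 ≈ 0.20113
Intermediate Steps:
C = -15/74 (C = -(-45)/(2*(-111)) = -(-45)*(-1)/(2*111) = -1/4*30/37 = -15/74 ≈ -0.20270)
G(u) = sqrt(2)*sqrt(u) (G(u) = sqrt(2*u) = sqrt(2)*sqrt(u))
L = -7859*sqrt(5)/37 (L = (-15/74 - 106)*(sqrt(2)*sqrt(10)) = -7859*sqrt(5)/37 ≈ -474.95)
(-129*(-55) + L)/(-11831 + 44745) = (-129*(-55) - 7859*sqrt(5)/37)/(-11831 + 44745) = (7095 - 7859*sqrt(5)/37)/32914 = (7095 - 7859*sqrt(5)/37)*(1/32914) = 7095/32914 - 7859*sqrt(5)/1217818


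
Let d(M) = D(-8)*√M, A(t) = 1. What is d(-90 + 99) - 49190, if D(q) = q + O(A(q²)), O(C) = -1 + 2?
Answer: -49211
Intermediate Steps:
O(C) = 1
D(q) = 1 + q (D(q) = q + 1 = 1 + q)
d(M) = -7*√M (d(M) = (1 - 8)*√M = -7*√M)
d(-90 + 99) - 49190 = -7*√(-90 + 99) - 49190 = -7*√9 - 49190 = -7*3 - 49190 = -21 - 49190 = -49211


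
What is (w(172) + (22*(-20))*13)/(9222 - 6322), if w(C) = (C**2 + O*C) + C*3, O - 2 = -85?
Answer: 2526/725 ≈ 3.4841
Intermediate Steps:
O = -83 (O = 2 - 85 = -83)
w(C) = C**2 - 80*C (w(C) = (C**2 - 83*C) + C*3 = (C**2 - 83*C) + 3*C = C**2 - 80*C)
(w(172) + (22*(-20))*13)/(9222 - 6322) = (172*(-80 + 172) + (22*(-20))*13)/(9222 - 6322) = (172*92 - 440*13)/2900 = (15824 - 5720)*(1/2900) = 10104*(1/2900) = 2526/725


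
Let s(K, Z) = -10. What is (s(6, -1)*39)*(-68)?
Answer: 26520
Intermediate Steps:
(s(6, -1)*39)*(-68) = -10*39*(-68) = -390*(-68) = 26520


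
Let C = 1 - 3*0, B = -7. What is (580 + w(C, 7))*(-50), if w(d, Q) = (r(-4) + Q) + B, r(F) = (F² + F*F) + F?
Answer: -30400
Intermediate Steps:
r(F) = F + 2*F² (r(F) = (F² + F²) + F = 2*F² + F = F + 2*F²)
C = 1 (C = 1 + 0 = 1)
w(d, Q) = 21 + Q (w(d, Q) = (-4*(1 + 2*(-4)) + Q) - 7 = (-4*(1 - 8) + Q) - 7 = (-4*(-7) + Q) - 7 = (28 + Q) - 7 = 21 + Q)
(580 + w(C, 7))*(-50) = (580 + (21 + 7))*(-50) = (580 + 28)*(-50) = 608*(-50) = -30400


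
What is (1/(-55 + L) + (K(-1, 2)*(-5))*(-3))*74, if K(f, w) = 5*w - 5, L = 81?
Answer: 72187/13 ≈ 5552.8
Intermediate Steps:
K(f, w) = -5 + 5*w
(1/(-55 + L) + (K(-1, 2)*(-5))*(-3))*74 = (1/(-55 + 81) + ((-5 + 5*2)*(-5))*(-3))*74 = (1/26 + ((-5 + 10)*(-5))*(-3))*74 = (1/26 + (5*(-5))*(-3))*74 = (1/26 - 25*(-3))*74 = (1/26 + 75)*74 = (1951/26)*74 = 72187/13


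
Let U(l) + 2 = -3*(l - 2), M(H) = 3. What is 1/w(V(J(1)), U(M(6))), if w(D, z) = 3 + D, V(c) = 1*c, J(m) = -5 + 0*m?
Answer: -1/2 ≈ -0.50000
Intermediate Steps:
U(l) = 4 - 3*l (U(l) = -2 - 3*(l - 2) = -2 - 3*(-2 + l) = -2 + (6 - 3*l) = 4 - 3*l)
J(m) = -5 (J(m) = -5 + 0 = -5)
V(c) = c
1/w(V(J(1)), U(M(6))) = 1/(3 - 5) = 1/(-2) = -1/2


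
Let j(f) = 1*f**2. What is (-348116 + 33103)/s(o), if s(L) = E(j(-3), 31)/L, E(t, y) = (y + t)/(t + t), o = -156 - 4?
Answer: 22680936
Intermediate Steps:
j(f) = f**2
o = -160
E(t, y) = (t + y)/(2*t) (E(t, y) = (t + y)/((2*t)) = (t + y)*(1/(2*t)) = (t + y)/(2*t))
s(L) = 20/(9*L) (s(L) = (((-3)**2 + 31)/(2*((-3)**2)))/L = ((1/2)*(9 + 31)/9)/L = ((1/2)*(1/9)*40)/L = 20/(9*L))
(-348116 + 33103)/s(o) = (-348116 + 33103)/(((20/9)/(-160))) = -315013/((20/9)*(-1/160)) = -315013/(-1/72) = -315013*(-72) = 22680936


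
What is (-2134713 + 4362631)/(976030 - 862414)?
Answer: 1113959/56808 ≈ 19.609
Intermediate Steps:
(-2134713 + 4362631)/(976030 - 862414) = 2227918/113616 = 2227918*(1/113616) = 1113959/56808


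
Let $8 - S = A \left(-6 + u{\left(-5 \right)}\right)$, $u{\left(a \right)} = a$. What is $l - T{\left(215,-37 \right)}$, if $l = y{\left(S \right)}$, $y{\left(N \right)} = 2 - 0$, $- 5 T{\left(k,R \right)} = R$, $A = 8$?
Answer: $- \frac{27}{5} \approx -5.4$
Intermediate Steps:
$S = 96$ ($S = 8 - 8 \left(-6 - 5\right) = 8 - 8 \left(-11\right) = 8 - -88 = 8 + 88 = 96$)
$T{\left(k,R \right)} = - \frac{R}{5}$
$y{\left(N \right)} = 2$ ($y{\left(N \right)} = 2 + 0 = 2$)
$l = 2$
$l - T{\left(215,-37 \right)} = 2 - \left(- \frac{1}{5}\right) \left(-37\right) = 2 - \frac{37}{5} = - \frac{27}{5}$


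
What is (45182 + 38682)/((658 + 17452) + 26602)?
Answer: 10483/5589 ≈ 1.8756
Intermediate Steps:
(45182 + 38682)/((658 + 17452) + 26602) = 83864/(18110 + 26602) = 83864/44712 = 83864*(1/44712) = 10483/5589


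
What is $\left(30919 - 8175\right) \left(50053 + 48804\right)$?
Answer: $2248403608$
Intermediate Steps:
$\left(30919 - 8175\right) \left(50053 + 48804\right) = 22744 \cdot 98857 = 2248403608$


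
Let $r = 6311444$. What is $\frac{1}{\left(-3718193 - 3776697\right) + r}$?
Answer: $- \frac{1}{1183446} \approx -8.4499 \cdot 10^{-7}$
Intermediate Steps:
$\frac{1}{\left(-3718193 - 3776697\right) + r} = \frac{1}{\left(-3718193 - 3776697\right) + 6311444} = \frac{1}{-7494890 + 6311444} = \frac{1}{-1183446} = - \frac{1}{1183446}$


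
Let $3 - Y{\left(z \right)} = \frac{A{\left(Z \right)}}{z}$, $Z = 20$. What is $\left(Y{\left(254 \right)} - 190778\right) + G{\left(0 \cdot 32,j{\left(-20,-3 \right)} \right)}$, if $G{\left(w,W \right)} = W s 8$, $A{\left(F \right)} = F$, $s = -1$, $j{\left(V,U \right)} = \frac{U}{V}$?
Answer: $- \frac{121142937}{635} \approx -1.9078 \cdot 10^{5}$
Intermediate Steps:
$G{\left(w,W \right)} = - 8 W$ ($G{\left(w,W \right)} = W \left(-1\right) 8 = - W 8 = - 8 W$)
$Y{\left(z \right)} = 3 - \frac{20}{z}$
$\left(Y{\left(254 \right)} - 190778\right) + G{\left(0 \cdot 32,j{\left(-20,-3 \right)} \right)} = \left(\left(3 - \frac{20}{254}\right) - 190778\right) - 8 \left(- \frac{3}{-20}\right) = \left(\left(3 - \frac{10}{127}\right) - 190778\right) - 8 \left(\left(-3\right) \left(- \frac{1}{20}\right)\right) = \left(\left(3 - \frac{10}{127}\right) - 190778\right) - \frac{6}{5} = \left(\frac{371}{127} - 190778\right) - \frac{6}{5} = - \frac{24228435}{127} - \frac{6}{5} = - \frac{121142937}{635}$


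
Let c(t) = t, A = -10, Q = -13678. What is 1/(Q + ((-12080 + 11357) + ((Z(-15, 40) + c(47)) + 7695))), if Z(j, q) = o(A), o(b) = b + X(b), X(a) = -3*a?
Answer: -1/6639 ≈ -0.00015063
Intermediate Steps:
o(b) = -2*b (o(b) = b - 3*b = -2*b)
Z(j, q) = 20 (Z(j, q) = -2*(-10) = 20)
1/(Q + ((-12080 + 11357) + ((Z(-15, 40) + c(47)) + 7695))) = 1/(-13678 + ((-12080 + 11357) + ((20 + 47) + 7695))) = 1/(-13678 + (-723 + (67 + 7695))) = 1/(-13678 + (-723 + 7762)) = 1/(-13678 + 7039) = 1/(-6639) = -1/6639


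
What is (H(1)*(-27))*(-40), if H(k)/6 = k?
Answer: 6480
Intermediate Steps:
H(k) = 6*k
(H(1)*(-27))*(-40) = ((6*1)*(-27))*(-40) = (6*(-27))*(-40) = -162*(-40) = 6480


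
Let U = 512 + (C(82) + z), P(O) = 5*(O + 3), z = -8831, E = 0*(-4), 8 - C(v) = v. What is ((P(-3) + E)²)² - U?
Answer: 8393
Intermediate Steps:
C(v) = 8 - v
E = 0
P(O) = 15 + 5*O (P(O) = 5*(3 + O) = 15 + 5*O)
U = -8393 (U = 512 + ((8 - 1*82) - 8831) = 512 + ((8 - 82) - 8831) = 512 + (-74 - 8831) = 512 - 8905 = -8393)
((P(-3) + E)²)² - U = (((15 + 5*(-3)) + 0)²)² - 1*(-8393) = (((15 - 15) + 0)²)² + 8393 = ((0 + 0)²)² + 8393 = (0²)² + 8393 = 0² + 8393 = 0 + 8393 = 8393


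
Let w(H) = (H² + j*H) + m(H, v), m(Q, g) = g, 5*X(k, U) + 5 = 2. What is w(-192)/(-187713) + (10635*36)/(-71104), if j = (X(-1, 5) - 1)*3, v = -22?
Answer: -93191177743/16683931440 ≈ -5.5857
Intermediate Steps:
X(k, U) = -⅗ (X(k, U) = -1 + (⅕)*2 = -1 + ⅖ = -⅗)
j = -24/5 (j = (-⅗ - 1)*3 = -8/5*3 = -24/5 ≈ -4.8000)
w(H) = -22 + H² - 24*H/5 (w(H) = (H² - 24*H/5) - 22 = -22 + H² - 24*H/5)
w(-192)/(-187713) + (10635*36)/(-71104) = (-22 + (-192)² - 24/5*(-192))/(-187713) + (10635*36)/(-71104) = (-22 + 36864 + 4608/5)*(-1/187713) + 382860*(-1/71104) = (188818/5)*(-1/187713) - 95715/17776 = -188818/938565 - 95715/17776 = -93191177743/16683931440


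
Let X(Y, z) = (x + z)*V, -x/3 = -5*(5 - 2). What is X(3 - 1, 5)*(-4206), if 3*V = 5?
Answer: -350500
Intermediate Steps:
V = 5/3 (V = (1/3)*5 = 5/3 ≈ 1.6667)
x = 45 (x = -(-15)*(5 - 2) = -(-15)*3 = -3*(-15) = 45)
X(Y, z) = 75 + 5*z/3 (X(Y, z) = (45 + z)*(5/3) = 75 + 5*z/3)
X(3 - 1, 5)*(-4206) = (75 + (5/3)*5)*(-4206) = (75 + 25/3)*(-4206) = (250/3)*(-4206) = -350500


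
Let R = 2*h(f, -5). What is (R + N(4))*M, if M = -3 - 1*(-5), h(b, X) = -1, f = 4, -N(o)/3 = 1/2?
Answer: -7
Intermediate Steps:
N(o) = -3/2
M = 2 (M = -3 + 5 = 2)
R = -2 (R = 2*(-1) = -2)
(R + N(4))*M = (-2 - 3/2)*2 = -7/2*2 = -7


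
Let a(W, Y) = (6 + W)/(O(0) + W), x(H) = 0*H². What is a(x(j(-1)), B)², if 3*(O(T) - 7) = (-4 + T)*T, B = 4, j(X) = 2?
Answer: 36/49 ≈ 0.73469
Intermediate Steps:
x(H) = 0
O(T) = 7 + T*(-4 + T)/3 (O(T) = 7 + ((-4 + T)*T)/3 = 7 + (T*(-4 + T))/3 = 7 + T*(-4 + T)/3)
a(W, Y) = (6 + W)/(7 + W) (a(W, Y) = (6 + W)/((7 - 4/3*0 + (⅓)*0²) + W) = (6 + W)/((7 + 0 + (⅓)*0) + W) = (6 + W)/((7 + 0 + 0) + W) = (6 + W)/(7 + W))
a(x(j(-1)), B)² = ((6 + 0)/(7 + 0))² = (6/7)² = 36/49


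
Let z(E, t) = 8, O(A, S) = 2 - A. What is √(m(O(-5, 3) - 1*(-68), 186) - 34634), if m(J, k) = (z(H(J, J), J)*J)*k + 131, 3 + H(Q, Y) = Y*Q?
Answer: √77097 ≈ 277.66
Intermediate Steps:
H(Q, Y) = -3 + Q*Y (H(Q, Y) = -3 + Y*Q = -3 + Q*Y)
m(J, k) = 131 + 8*J*k (m(J, k) = (8*J)*k + 131 = 8*J*k + 131 = 131 + 8*J*k)
√(m(O(-5, 3) - 1*(-68), 186) - 34634) = √((131 + 8*((2 - 1*(-5)) - 1*(-68))*186) - 34634) = √((131 + 8*((2 + 5) + 68)*186) - 34634) = √((131 + 8*(7 + 68)*186) - 34634) = √((131 + 8*75*186) - 34634) = √((131 + 111600) - 34634) = √(111731 - 34634) = √77097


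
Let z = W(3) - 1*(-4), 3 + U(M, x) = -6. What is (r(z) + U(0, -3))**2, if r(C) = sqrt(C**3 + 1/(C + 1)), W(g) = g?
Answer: 3393/8 - 27*sqrt(610)/2 ≈ 90.700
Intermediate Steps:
U(M, x) = -9 (U(M, x) = -3 - 6 = -9)
z = 7 (z = 3 - 1*(-4) = 3 + 4 = 7)
r(C) = sqrt(C**3 + 1/(1 + C))
(r(z) + U(0, -3))**2 = (sqrt((1 + 7**3*(1 + 7))/(1 + 7)) - 9)**2 = (sqrt((1 + 343*8)/8) - 9)**2 = (sqrt((1 + 2744)/8) - 9)**2 = (sqrt((1/8)*2745) - 9)**2 = (sqrt(2745/8) - 9)**2 = (3*sqrt(610)/4 - 9)**2 = (-9 + 3*sqrt(610)/4)**2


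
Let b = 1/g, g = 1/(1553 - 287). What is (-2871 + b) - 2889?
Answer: -4494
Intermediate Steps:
g = 1/1266 ≈ 0.00078989
b = 1266 (b = 1/(1/1266) = 1266)
(-2871 + b) - 2889 = (-2871 + 1266) - 2889 = -1605 - 2889 = -4494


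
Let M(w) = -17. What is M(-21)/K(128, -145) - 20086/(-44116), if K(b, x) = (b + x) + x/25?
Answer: 754958/628653 ≈ 1.2009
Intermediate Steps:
K(b, x) = b + 26*x/25 (K(b, x) = (b + x) + x*(1/25) = (b + x) + x/25 = b + 26*x/25)
M(-21)/K(128, -145) - 20086/(-44116) = -17/(128 + (26/25)*(-145)) - 20086/(-44116) = -17/(128 - 754/5) - 20086*(-1/44116) = -17/(-114/5) + 10043/22058 = -17*(-5/114) + 10043/22058 = 85/114 + 10043/22058 = 754958/628653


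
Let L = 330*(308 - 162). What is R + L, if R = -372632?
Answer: -324452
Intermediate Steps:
L = 48180 (L = 330*146 = 48180)
R + L = -372632 + 48180 = -324452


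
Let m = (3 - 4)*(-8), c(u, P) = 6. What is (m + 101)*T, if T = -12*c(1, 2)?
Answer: -7848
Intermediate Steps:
T = -72 (T = -12*6 = -72)
m = 8 (m = (3 - 1*4)*(-8) = (3 - 4)*(-8) = -1*(-8) = 8)
(m + 101)*T = (8 + 101)*(-72) = 109*(-72) = -7848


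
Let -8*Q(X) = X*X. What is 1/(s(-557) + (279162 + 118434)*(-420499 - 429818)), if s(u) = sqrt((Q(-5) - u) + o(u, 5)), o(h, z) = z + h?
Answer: -901553701152/304799653522826147297659 - 2*sqrt(30)/914398960568478441892977 ≈ -2.9579e-12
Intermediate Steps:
Q(X) = -X**2/8 (Q(X) = -X*X/8 = -X**2/8)
o(h, z) = h + z
s(u) = sqrt(30)/4 (s(u) = sqrt((-1/8*(-5)**2 - u) + (u + 5)) = sqrt((-1/8*25 - u) + (5 + u)) = sqrt((-25/8 - u) + (5 + u)) = sqrt(15/8) = sqrt(30)/4)
1/(s(-557) + (279162 + 118434)*(-420499 - 429818)) = 1/(sqrt(30)/4 + (279162 + 118434)*(-420499 - 429818)) = 1/(sqrt(30)/4 + 397596*(-850317)) = 1/(sqrt(30)/4 - 338082637932) = 1/(-338082637932 + sqrt(30)/4)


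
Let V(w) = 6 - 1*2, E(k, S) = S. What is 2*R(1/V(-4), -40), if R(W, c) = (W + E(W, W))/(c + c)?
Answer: -1/80 ≈ -0.012500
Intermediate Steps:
V(w) = 4 (V(w) = 6 - 2 = 4)
R(W, c) = W/c (R(W, c) = (W + W)/(c + c) = (2*W)/((2*c)) = (2*W)*(1/(2*c)) = W/c)
2*R(1/V(-4), -40) = 2*(1/(4*(-40))) = 2*((¼)*(-1/40)) = 2*(-1/160) = -1/80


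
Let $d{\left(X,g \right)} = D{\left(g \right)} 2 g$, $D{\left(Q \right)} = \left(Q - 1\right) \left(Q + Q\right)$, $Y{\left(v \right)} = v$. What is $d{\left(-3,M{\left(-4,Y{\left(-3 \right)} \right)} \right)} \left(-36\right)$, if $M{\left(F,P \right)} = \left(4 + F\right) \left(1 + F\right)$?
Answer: $0$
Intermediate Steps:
$M{\left(F,P \right)} = \left(1 + F\right) \left(4 + F\right)$
$D{\left(Q \right)} = 2 Q \left(-1 + Q\right)$ ($D{\left(Q \right)} = \left(-1 + Q\right) 2 Q = 2 Q \left(-1 + Q\right)$)
$d{\left(X,g \right)} = 4 g^{2} \left(-1 + g\right)$ ($d{\left(X,g \right)} = 2 g \left(-1 + g\right) 2 g = 4 g \left(-1 + g\right) g = 4 g^{2} \left(-1 + g\right)$)
$d{\left(-3,M{\left(-4,Y{\left(-3 \right)} \right)} \right)} \left(-36\right) = 4 \left(4 + \left(-4\right)^{2} + 5 \left(-4\right)\right)^{2} \left(-1 + \left(4 + \left(-4\right)^{2} + 5 \left(-4\right)\right)\right) \left(-36\right) = 4 \left(4 + 16 - 20\right)^{2} \left(-1 + \left(4 + 16 - 20\right)\right) \left(-36\right) = 4 \cdot 0^{2} \left(-1 + 0\right) \left(-36\right) = 4 \cdot 0 \left(-1\right) \left(-36\right) = 0 \left(-36\right) = 0$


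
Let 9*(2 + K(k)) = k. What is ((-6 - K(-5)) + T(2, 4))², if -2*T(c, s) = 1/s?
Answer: 66049/5184 ≈ 12.741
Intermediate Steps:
K(k) = -2 + k/9
T(c, s) = -1/(2*s)
((-6 - K(-5)) + T(2, 4))² = ((-6 - (-2 + (⅑)*(-5))) - ½/4)² = ((-6 - (-2 - 5/9)) - ½*¼)² = ((-6 - 1*(-23/9)) - ⅛)² = ((-6 + 23/9) - ⅛)² = (-31/9 - ⅛)² = (-257/72)² = 66049/5184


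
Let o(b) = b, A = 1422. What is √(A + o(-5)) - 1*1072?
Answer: -1072 + √1417 ≈ -1034.4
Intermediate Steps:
√(A + o(-5)) - 1*1072 = √(1422 - 5) - 1*1072 = √1417 - 1072 = -1072 + √1417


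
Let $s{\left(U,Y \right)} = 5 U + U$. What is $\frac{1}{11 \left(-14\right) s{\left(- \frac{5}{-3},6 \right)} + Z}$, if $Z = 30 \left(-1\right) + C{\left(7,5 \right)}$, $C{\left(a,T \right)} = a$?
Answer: $- \frac{1}{1563} \approx -0.0006398$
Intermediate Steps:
$s{\left(U,Y \right)} = 6 U$
$Z = -23$ ($Z = 30 \left(-1\right) + 7 = -30 + 7 = -23$)
$\frac{1}{11 \left(-14\right) s{\left(- \frac{5}{-3},6 \right)} + Z} = \frac{1}{11 \left(-14\right) 6 \left(- \frac{5}{-3}\right) - 23} = \frac{1}{- 154 \cdot 6 \left(\left(-5\right) \left(- \frac{1}{3}\right)\right) - 23} = \frac{1}{- 154 \cdot 6 \cdot \frac{5}{3} - 23} = \frac{1}{\left(-154\right) 10 - 23} = \frac{1}{-1540 - 23} = \frac{1}{-1563} = - \frac{1}{1563}$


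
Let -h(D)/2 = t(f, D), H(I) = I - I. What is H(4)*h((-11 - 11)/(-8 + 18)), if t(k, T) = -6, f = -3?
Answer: 0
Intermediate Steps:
H(I) = 0
h(D) = 12 (h(D) = -2*(-6) = 12)
H(4)*h((-11 - 11)/(-8 + 18)) = 0*12 = 0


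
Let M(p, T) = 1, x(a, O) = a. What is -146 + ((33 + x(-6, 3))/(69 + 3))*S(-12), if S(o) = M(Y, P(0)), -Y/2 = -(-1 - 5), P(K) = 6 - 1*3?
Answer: -1165/8 ≈ -145.63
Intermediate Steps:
P(K) = 3 (P(K) = 6 - 3 = 3)
Y = -12 (Y = -(-2)*(-1 - 5) = -(-2)*(-6) = -2*6 = -12)
S(o) = 1
-146 + ((33 + x(-6, 3))/(69 + 3))*S(-12) = -146 + ((33 - 6)/(69 + 3))*1 = -146 + (27/72)*1 = -146 + (27*(1/72))*1 = -146 + (3/8)*1 = -146 + 3/8 = -1165/8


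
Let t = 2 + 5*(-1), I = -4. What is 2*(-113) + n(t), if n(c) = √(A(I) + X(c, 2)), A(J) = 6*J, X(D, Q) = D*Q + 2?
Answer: -226 + 2*I*√7 ≈ -226.0 + 5.2915*I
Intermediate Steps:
X(D, Q) = 2 + D*Q
t = -3 (t = 2 - 5 = -3)
n(c) = √(-22 + 2*c) (n(c) = √(6*(-4) + (2 + c*2)) = √(-24 + (2 + 2*c)) = √(-22 + 2*c))
2*(-113) + n(t) = 2*(-113) + √(-22 + 2*(-3)) = -226 + √(-22 - 6) = -226 + √(-28) = -226 + 2*I*√7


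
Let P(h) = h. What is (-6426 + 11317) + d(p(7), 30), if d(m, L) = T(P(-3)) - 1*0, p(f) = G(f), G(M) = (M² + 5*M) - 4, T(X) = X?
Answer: 4888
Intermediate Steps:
G(M) = -4 + M² + 5*M
p(f) = -4 + f² + 5*f
d(m, L) = -3 (d(m, L) = -3 - 1*0 = -3 + 0 = -3)
(-6426 + 11317) + d(p(7), 30) = (-6426 + 11317) - 3 = 4891 - 3 = 4888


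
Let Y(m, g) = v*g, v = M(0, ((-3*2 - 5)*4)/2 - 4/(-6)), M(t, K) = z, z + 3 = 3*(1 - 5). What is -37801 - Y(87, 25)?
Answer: -37426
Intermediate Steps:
z = -15 (z = -3 + 3*(1 - 5) = -3 + 3*(-4) = -3 - 12 = -15)
M(t, K) = -15
v = -15
Y(m, g) = -15*g
-37801 - Y(87, 25) = -37801 - (-15)*25 = -37801 - 1*(-375) = -37801 + 375 = -37426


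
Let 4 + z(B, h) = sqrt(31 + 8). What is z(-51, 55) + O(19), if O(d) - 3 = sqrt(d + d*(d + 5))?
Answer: -1 + sqrt(39) + 5*sqrt(19) ≈ 27.039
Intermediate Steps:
z(B, h) = -4 + sqrt(39) (z(B, h) = -4 + sqrt(31 + 8) = -4 + sqrt(39))
O(d) = 3 + sqrt(d + d*(5 + d)) (O(d) = 3 + sqrt(d + d*(d + 5)) = 3 + sqrt(d + d*(5 + d)))
z(-51, 55) + O(19) = (-4 + sqrt(39)) + (3 + sqrt(19*(6 + 19))) = (-4 + sqrt(39)) + (3 + sqrt(19*25)) = (-4 + sqrt(39)) + (3 + sqrt(475)) = (-4 + sqrt(39)) + (3 + 5*sqrt(19)) = -1 + sqrt(39) + 5*sqrt(19)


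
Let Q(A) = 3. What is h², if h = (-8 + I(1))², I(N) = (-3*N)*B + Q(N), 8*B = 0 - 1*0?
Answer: 625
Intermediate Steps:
B = 0 (B = (0 - 1*0)/8 = (0 + 0)/8 = (⅛)*0 = 0)
I(N) = 3 (I(N) = -3*N*0 + 3 = 0 + 3 = 3)
h = 25 (h = (-8 + 3)² = (-5)² = 25)
h² = 25² = 625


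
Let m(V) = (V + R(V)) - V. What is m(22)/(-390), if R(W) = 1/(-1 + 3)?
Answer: -1/780 ≈ -0.0012821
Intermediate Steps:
R(W) = ½ (R(W) = 1/2 = ½)
m(V) = ½ (m(V) = (V + ½) - V = (½ + V) - V = ½)
m(22)/(-390) = (½)/(-390) = (½)*(-1/390) = -1/780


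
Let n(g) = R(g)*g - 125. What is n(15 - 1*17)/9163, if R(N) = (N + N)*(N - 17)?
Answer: -277/9163 ≈ -0.030230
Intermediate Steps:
R(N) = 2*N*(-17 + N) (R(N) = (2*N)*(-17 + N) = 2*N*(-17 + N))
n(g) = -125 + 2*g**2*(-17 + g) (n(g) = (2*g*(-17 + g))*g - 125 = 2*g**2*(-17 + g) - 125 = -125 + 2*g**2*(-17 + g))
n(15 - 1*17)/9163 = (-125 + 2*(15 - 1*17)**2*(-17 + (15 - 1*17)))/9163 = (-125 + 2*(15 - 17)**2*(-17 + (15 - 17)))*(1/9163) = (-125 + 2*(-2)**2*(-17 - 2))*(1/9163) = (-125 + 2*4*(-19))*(1/9163) = (-125 - 152)*(1/9163) = -277*1/9163 = -277/9163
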